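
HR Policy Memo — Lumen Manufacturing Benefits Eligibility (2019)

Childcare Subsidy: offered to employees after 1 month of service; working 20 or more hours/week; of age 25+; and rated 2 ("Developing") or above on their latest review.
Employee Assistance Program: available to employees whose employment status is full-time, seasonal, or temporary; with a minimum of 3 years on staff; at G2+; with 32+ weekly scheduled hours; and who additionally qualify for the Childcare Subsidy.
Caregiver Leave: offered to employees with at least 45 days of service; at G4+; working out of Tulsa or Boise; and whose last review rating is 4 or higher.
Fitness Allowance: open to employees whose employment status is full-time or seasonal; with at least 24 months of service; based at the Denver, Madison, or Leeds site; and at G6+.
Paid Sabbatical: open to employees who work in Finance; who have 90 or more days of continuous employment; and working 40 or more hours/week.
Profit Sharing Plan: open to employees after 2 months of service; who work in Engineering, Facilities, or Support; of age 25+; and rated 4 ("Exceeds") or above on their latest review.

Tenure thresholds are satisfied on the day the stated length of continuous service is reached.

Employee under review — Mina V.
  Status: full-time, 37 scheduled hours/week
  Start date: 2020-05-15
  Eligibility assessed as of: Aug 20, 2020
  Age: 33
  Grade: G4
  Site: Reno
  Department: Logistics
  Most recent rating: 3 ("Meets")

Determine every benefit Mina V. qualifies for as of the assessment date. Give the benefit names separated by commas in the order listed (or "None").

Childcare Subsidy

Service from 2020-05-15 to Aug 20, 2020: 97 days.
Childcare Subsidy — service 97 days ≥ 1 month (≈30 days) ✓; 37 hrs/wk ≥ 20 ✓; age 33 ≥ 25 ✓; rating 3 ≥ 2 ✓ → eligible.
Employee Assistance Program — status full-time ✓; service 97 days < 3 years (≈1095 days) ✗ → not eligible.
Caregiver Leave — service 97 days ≥ 45 days ✓; grade G4 ≥ G4 ✓; site Reno ✗ (not Tulsa or Boise) → not eligible.
Fitness Allowance — status full-time ✓; service 97 days < 24 months (≈720 days) ✗ → not eligible.
Paid Sabbatical — dept Logistics ✗ → not eligible.
Profit Sharing Plan — service 97 days ≥ 2 months (≈60 days) ✓; dept Logistics ✗ → not eligible.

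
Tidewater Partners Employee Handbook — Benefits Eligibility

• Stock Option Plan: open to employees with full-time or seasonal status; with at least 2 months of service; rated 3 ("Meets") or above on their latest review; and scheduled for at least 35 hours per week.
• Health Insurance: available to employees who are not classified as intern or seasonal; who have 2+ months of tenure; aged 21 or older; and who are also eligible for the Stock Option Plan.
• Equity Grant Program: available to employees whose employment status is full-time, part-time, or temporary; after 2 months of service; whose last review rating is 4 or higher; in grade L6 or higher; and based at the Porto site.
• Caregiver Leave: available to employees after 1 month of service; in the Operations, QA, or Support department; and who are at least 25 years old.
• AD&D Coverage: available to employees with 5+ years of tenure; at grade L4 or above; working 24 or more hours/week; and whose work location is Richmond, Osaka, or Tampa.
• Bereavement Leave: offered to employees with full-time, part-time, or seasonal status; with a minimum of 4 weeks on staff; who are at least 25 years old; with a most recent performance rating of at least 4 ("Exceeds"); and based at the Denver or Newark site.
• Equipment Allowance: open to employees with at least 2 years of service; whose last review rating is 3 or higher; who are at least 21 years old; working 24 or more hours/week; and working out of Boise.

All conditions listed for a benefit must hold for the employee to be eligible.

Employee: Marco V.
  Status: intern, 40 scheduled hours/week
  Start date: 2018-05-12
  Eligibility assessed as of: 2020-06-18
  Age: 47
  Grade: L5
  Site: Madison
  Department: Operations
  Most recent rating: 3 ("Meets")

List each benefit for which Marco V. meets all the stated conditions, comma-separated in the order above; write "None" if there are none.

Service from 2018-05-12 to 2020-06-18: 768 days.
Stock Option Plan — status intern ✗ (requires full-time or seasonal) → not eligible.
Health Insurance — status intern ✗ (excluded) → not eligible.
Equity Grant Program — status intern ✗ (requires full-time, part-time, or temporary) → not eligible.
Caregiver Leave — service 768 days ≥ 1 month (≈30 days) ✓; dept Operations ✓; age 47 ≥ 25 ✓ → eligible.
AD&D Coverage — service 768 days < 5 years (≈1825 days) ✗ → not eligible.
Bereavement Leave — status intern ✗ (requires full-time, part-time, or seasonal) → not eligible.
Equipment Allowance — service 768 days ≥ 2 years (≈730 days) ✓; rating 3 ≥ 3 ✓; age 47 ≥ 21 ✓; 40 hrs/wk ≥ 24 ✓; site Madison ✗ (not Boise) → not eligible.

Caregiver Leave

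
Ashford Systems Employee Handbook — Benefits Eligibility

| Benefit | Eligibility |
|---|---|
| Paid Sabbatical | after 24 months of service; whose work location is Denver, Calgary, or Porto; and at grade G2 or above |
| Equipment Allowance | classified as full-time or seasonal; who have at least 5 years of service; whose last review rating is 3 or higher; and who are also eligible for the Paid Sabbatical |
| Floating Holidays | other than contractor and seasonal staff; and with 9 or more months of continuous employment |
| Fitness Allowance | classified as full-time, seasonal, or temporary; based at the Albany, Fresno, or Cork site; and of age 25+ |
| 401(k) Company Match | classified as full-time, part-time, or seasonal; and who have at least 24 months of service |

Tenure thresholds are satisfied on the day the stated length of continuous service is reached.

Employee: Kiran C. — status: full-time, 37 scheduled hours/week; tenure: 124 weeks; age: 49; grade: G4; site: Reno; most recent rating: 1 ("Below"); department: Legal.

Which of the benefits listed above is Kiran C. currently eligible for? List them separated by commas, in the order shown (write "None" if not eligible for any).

Paid Sabbatical — service 124 weeks ≥ 24 months (≈720 days) ✓; site Reno ✗ (not Denver, Calgary, or Porto) → not eligible.
Equipment Allowance — status full-time ✓; service 124 weeks < 5 years (≈1825 days) ✗ → not eligible.
Floating Holidays — status full-time ✓ (not excluded); service 124 weeks ≥ 9 months (≈270 days) ✓ → eligible.
Fitness Allowance — status full-time ✓; site Reno ✗ (not Albany, Fresno, or Cork) → not eligible.
401(k) Company Match — status full-time ✓; service 124 weeks ≥ 24 months (≈720 days) ✓ → eligible.

Floating Holidays, 401(k) Company Match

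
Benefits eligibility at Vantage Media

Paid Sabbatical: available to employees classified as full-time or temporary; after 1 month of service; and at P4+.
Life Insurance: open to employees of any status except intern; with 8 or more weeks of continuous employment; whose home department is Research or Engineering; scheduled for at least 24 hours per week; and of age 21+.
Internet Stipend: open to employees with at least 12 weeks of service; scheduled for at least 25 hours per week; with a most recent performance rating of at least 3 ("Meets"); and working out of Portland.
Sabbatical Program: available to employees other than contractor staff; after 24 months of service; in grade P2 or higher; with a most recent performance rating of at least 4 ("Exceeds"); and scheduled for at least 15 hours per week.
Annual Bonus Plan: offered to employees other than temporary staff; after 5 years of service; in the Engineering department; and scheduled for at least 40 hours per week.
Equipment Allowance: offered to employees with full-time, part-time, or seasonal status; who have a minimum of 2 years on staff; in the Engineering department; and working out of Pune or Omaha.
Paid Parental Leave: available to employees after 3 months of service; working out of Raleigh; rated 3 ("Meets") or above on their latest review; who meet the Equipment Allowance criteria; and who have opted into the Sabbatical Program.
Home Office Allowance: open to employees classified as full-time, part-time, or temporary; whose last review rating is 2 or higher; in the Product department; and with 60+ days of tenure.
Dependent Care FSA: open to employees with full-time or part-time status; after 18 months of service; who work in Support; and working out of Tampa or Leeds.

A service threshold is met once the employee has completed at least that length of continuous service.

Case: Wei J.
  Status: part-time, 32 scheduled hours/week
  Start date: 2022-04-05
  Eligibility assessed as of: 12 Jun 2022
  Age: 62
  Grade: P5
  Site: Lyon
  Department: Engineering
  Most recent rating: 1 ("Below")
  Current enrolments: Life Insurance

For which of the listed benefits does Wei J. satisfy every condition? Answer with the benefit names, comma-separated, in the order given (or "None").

Service from 2022-04-05 to 12 Jun 2022: 68 days.
Paid Sabbatical — status part-time ✗ (requires full-time or temporary) → not eligible.
Life Insurance — status part-time ✓ (not excluded); service 68 days ≥ 8 weeks (≈56 days) ✓; dept Engineering ✓; 32 hrs/wk ≥ 24 ✓; age 62 ≥ 21 ✓ → eligible.
Internet Stipend — service 68 days < 12 weeks (≈84 days) ✗ → not eligible.
Sabbatical Program — status part-time ✓ (not excluded); service 68 days < 24 months (≈720 days) ✗ → not eligible.
Annual Bonus Plan — status part-time ✓ (not excluded); service 68 days < 5 years (≈1825 days) ✗ → not eligible.
Equipment Allowance — status part-time ✓; service 68 days < 2 years (≈730 days) ✗ → not eligible.
Paid Parental Leave — service 68 days < 3 months (≈90 days) ✗ → not eligible.
Home Office Allowance — status part-time ✓; rating 1 < 2 ✗ → not eligible.
Dependent Care FSA — status part-time ✓; service 68 days < 18 months (≈540 days) ✗ → not eligible.

Life Insurance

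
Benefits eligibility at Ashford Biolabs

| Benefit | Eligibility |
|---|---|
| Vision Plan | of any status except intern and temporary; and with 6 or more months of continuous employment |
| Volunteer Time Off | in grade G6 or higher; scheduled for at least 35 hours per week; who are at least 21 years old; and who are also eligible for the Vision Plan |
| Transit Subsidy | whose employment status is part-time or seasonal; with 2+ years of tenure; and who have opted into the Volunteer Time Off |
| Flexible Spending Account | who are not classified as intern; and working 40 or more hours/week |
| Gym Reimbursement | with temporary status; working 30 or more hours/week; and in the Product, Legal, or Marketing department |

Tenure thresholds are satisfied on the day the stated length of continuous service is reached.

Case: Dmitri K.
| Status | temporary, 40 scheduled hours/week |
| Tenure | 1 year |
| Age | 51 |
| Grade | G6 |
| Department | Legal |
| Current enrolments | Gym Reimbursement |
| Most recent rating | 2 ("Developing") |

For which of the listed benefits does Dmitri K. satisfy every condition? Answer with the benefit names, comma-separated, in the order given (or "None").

Flexible Spending Account, Gym Reimbursement

Vision Plan — status temporary ✗ (excluded) → not eligible.
Volunteer Time Off — grade G6 ≥ G6 ✓; 40 hrs/wk ≥ 35 ✓; age 51 ≥ 21 ✓; not eligible for Vision Plan ✗ → not eligible.
Transit Subsidy — status temporary ✗ (requires part-time or seasonal) → not eligible.
Flexible Spending Account — status temporary ✓ (not excluded); 40 hrs/wk ≥ 40 ✓ → eligible.
Gym Reimbursement — status temporary ✓; 40 hrs/wk ≥ 30 ✓; dept Legal ✓ → eligible.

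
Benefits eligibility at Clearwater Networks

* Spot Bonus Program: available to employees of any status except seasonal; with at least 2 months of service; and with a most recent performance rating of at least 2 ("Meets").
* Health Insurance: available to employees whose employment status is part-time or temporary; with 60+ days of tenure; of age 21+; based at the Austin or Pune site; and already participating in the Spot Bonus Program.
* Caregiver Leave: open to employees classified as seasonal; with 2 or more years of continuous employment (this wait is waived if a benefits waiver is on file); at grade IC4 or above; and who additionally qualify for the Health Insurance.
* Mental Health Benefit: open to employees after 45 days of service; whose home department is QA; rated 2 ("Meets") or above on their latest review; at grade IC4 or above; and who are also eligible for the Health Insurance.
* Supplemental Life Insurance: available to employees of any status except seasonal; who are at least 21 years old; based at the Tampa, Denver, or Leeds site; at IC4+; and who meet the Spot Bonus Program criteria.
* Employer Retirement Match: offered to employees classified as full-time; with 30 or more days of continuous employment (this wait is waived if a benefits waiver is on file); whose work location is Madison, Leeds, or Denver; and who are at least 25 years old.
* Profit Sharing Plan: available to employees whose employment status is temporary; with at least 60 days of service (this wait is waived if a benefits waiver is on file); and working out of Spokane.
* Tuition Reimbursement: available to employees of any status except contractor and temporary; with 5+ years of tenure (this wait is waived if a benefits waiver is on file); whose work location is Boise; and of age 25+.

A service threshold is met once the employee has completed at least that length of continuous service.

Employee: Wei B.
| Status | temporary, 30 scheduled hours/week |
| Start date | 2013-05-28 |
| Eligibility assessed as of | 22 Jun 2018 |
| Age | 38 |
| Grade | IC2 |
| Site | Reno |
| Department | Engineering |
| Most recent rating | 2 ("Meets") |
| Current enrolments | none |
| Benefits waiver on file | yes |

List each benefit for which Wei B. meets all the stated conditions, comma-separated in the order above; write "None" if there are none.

Spot Bonus Program

Service from 2013-05-28 to 22 Jun 2018: 1851 days.
Spot Bonus Program — status temporary ✓ (not excluded); service 1851 days ≥ 2 months (≈60 days) ✓; rating 2 ≥ 2 ✓ → eligible.
Health Insurance — status temporary ✓; service 1851 days ≥ 60 days ✓; age 38 ≥ 21 ✓; site Reno ✗ (not Austin or Pune) → not eligible.
Caregiver Leave — status temporary ✗ (requires seasonal) → not eligible.
Mental Health Benefit — service 1851 days ≥ 45 days ✓; dept Engineering ✗ → not eligible.
Supplemental Life Insurance — status temporary ✓ (not excluded); age 38 ≥ 21 ✓; site Reno ✗ (not Tampa, Denver, or Leeds) → not eligible.
Employer Retirement Match — status temporary ✗ (requires full-time) → not eligible.
Profit Sharing Plan — status temporary ✓; benefits waiver on file ✓; site Reno ✗ (not Spokane) → not eligible.
Tuition Reimbursement — status temporary ✗ (excluded) → not eligible.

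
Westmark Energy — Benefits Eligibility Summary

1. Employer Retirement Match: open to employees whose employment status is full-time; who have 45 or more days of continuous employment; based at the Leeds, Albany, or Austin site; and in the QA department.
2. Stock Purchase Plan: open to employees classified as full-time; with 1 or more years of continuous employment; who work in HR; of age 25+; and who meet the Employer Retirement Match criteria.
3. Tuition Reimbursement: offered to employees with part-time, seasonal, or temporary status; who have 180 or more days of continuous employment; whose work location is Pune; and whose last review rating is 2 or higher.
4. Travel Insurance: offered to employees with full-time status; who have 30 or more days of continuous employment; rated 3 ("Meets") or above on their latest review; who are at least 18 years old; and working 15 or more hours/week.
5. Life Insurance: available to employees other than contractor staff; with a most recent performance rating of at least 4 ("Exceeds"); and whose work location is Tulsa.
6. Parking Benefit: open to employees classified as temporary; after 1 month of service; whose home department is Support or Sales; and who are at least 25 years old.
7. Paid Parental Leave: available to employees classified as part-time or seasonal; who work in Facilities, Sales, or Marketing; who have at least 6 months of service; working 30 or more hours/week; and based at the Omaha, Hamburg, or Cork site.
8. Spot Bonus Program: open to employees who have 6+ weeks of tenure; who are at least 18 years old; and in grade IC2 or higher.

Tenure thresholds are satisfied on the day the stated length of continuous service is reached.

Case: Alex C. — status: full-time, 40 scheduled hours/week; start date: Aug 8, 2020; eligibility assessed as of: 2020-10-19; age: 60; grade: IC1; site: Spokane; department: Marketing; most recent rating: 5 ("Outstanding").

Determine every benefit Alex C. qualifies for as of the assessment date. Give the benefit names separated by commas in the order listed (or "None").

Service from Aug 8, 2020 to 2020-10-19: 72 days.
Employer Retirement Match — status full-time ✓; service 72 days ≥ 45 days ✓; site Spokane ✗ (not Leeds, Albany, or Austin) → not eligible.
Stock Purchase Plan — status full-time ✓; service 72 days < 1 year (≈365 days) ✗ → not eligible.
Tuition Reimbursement — status full-time ✗ (requires part-time, seasonal, or temporary) → not eligible.
Travel Insurance — status full-time ✓; service 72 days ≥ 30 days ✓; rating 5 ≥ 3 ✓; age 60 ≥ 18 ✓; 40 hrs/wk ≥ 15 ✓ → eligible.
Life Insurance — status full-time ✓ (not excluded); rating 5 ≥ 4 ✓; site Spokane ✗ (not Tulsa) → not eligible.
Parking Benefit — status full-time ✗ (requires temporary) → not eligible.
Paid Parental Leave — status full-time ✗ (requires part-time or seasonal) → not eligible.
Spot Bonus Program — service 72 days ≥ 6 weeks (≈42 days) ✓; age 60 ≥ 18 ✓; grade IC1 < IC2 ✗ → not eligible.

Travel Insurance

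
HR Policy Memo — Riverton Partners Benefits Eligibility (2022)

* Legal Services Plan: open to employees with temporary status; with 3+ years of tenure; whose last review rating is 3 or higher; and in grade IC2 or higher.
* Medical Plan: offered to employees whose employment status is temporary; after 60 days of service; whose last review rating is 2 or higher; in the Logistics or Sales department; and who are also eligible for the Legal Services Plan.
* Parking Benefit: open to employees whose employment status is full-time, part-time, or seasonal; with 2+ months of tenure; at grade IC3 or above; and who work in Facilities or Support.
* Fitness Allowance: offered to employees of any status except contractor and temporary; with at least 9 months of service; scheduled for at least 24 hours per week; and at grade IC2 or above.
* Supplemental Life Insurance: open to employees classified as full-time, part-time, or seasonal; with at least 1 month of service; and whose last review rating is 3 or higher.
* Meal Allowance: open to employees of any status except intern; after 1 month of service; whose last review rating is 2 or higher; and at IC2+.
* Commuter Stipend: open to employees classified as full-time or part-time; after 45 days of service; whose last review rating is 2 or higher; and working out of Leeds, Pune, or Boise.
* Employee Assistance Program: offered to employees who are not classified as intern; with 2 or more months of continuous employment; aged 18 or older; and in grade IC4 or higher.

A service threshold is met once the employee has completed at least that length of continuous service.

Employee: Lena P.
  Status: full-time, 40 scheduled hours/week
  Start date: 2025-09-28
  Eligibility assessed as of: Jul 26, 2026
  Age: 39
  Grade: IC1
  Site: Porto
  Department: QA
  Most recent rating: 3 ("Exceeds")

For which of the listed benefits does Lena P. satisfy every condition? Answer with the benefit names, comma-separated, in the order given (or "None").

Supplemental Life Insurance

Service from 2025-09-28 to Jul 26, 2026: 301 days.
Legal Services Plan — status full-time ✗ (requires temporary) → not eligible.
Medical Plan — status full-time ✗ (requires temporary) → not eligible.
Parking Benefit — status full-time ✓; service 301 days ≥ 2 months (≈60 days) ✓; grade IC1 < IC3 ✗ → not eligible.
Fitness Allowance — status full-time ✓ (not excluded); service 301 days ≥ 9 months (≈270 days) ✓; 40 hrs/wk ≥ 24 ✓; grade IC1 < IC2 ✗ → not eligible.
Supplemental Life Insurance — status full-time ✓; service 301 days ≥ 1 month (≈30 days) ✓; rating 3 ≥ 3 ✓ → eligible.
Meal Allowance — status full-time ✓ (not excluded); service 301 days ≥ 1 month (≈30 days) ✓; rating 3 ≥ 2 ✓; grade IC1 < IC2 ✗ → not eligible.
Commuter Stipend — status full-time ✓; service 301 days ≥ 45 days ✓; rating 3 ≥ 2 ✓; site Porto ✗ (not Leeds, Pune, or Boise) → not eligible.
Employee Assistance Program — status full-time ✓ (not excluded); service 301 days ≥ 2 months (≈60 days) ✓; age 39 ≥ 18 ✓; grade IC1 < IC4 ✗ → not eligible.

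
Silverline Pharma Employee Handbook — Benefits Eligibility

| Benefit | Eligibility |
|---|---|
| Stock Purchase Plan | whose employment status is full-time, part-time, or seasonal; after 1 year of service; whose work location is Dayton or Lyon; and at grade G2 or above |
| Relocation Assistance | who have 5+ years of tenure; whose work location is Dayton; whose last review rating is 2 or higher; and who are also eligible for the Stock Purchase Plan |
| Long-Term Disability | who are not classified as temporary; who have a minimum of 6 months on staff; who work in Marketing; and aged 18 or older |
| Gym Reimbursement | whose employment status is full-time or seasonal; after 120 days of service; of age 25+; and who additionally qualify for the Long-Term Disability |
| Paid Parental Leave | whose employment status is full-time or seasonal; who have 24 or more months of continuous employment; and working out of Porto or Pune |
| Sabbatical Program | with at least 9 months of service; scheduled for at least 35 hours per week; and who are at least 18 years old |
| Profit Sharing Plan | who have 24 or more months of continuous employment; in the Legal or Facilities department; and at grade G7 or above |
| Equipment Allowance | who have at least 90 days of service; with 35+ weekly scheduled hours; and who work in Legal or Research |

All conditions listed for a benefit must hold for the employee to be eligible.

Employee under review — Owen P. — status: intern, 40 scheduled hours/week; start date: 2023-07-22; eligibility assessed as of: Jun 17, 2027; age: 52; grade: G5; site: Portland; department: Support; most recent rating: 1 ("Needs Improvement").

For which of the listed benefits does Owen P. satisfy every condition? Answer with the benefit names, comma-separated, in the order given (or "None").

Service from 2023-07-22 to Jun 17, 2027: 1426 days.
Stock Purchase Plan — status intern ✗ (requires full-time, part-time, or seasonal) → not eligible.
Relocation Assistance — service 1426 days < 5 years (≈1825 days) ✗ → not eligible.
Long-Term Disability — status intern ✓ (not excluded); service 1426 days ≥ 6 months (≈180 days) ✓; dept Support ✗ → not eligible.
Gym Reimbursement — status intern ✗ (requires full-time or seasonal) → not eligible.
Paid Parental Leave — status intern ✗ (requires full-time or seasonal) → not eligible.
Sabbatical Program — service 1426 days ≥ 9 months (≈270 days) ✓; 40 hrs/wk ≥ 35 ✓; age 52 ≥ 18 ✓ → eligible.
Profit Sharing Plan — service 1426 days ≥ 24 months (≈720 days) ✓; dept Support ✗ → not eligible.
Equipment Allowance — service 1426 days ≥ 90 days ✓; 40 hrs/wk ≥ 35 ✓; dept Support ✗ → not eligible.

Sabbatical Program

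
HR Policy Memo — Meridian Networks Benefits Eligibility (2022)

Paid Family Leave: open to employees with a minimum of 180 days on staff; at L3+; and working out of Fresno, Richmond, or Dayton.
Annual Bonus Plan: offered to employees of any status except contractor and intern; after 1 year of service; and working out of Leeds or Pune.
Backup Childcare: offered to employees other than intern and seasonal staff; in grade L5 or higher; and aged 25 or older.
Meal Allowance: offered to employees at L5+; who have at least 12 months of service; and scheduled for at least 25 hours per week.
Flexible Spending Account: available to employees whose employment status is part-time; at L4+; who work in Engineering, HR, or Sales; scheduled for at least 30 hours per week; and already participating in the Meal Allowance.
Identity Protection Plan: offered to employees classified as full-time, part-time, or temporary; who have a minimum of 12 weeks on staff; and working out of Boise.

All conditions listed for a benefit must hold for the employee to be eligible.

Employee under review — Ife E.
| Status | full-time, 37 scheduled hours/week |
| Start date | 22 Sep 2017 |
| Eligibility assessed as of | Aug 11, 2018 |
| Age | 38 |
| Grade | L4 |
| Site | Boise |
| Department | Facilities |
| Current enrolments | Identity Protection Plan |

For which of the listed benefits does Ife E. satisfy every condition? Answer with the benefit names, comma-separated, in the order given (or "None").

Service from 22 Sep 2017 to Aug 11, 2018: 323 days.
Paid Family Leave — service 323 days ≥ 180 days ✓; grade L4 ≥ L3 ✓; site Boise ✗ (not Fresno, Richmond, or Dayton) → not eligible.
Annual Bonus Plan — status full-time ✓ (not excluded); service 323 days < 1 year (≈365 days) ✗ → not eligible.
Backup Childcare — status full-time ✓ (not excluded); grade L4 < L5 ✗ → not eligible.
Meal Allowance — grade L4 < L5 ✗ → not eligible.
Flexible Spending Account — status full-time ✗ (requires part-time) → not eligible.
Identity Protection Plan — status full-time ✓; service 323 days ≥ 12 weeks (≈84 days) ✓; site Boise ✓ → eligible.

Identity Protection Plan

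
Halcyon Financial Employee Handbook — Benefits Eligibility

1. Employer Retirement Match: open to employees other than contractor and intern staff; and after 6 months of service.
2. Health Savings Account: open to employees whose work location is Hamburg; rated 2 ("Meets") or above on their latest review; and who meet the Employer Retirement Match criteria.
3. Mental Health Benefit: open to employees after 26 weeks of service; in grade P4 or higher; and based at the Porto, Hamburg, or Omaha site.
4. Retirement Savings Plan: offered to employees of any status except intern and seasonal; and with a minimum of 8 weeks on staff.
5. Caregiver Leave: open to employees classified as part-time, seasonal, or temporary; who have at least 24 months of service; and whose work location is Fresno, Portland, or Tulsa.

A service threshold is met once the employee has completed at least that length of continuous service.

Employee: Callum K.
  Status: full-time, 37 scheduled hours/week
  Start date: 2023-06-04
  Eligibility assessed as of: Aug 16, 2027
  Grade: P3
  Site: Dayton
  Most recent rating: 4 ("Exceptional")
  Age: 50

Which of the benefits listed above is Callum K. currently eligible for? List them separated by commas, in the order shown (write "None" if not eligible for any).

Employer Retirement Match, Retirement Savings Plan

Service from 2023-06-04 to Aug 16, 2027: 1534 days.
Employer Retirement Match — status full-time ✓ (not excluded); service 1534 days ≥ 6 months (≈180 days) ✓ → eligible.
Health Savings Account — site Dayton ✗ (not Hamburg) → not eligible.
Mental Health Benefit — service 1534 days ≥ 26 weeks (≈182 days) ✓; grade P3 < P4 ✗ → not eligible.
Retirement Savings Plan — status full-time ✓ (not excluded); service 1534 days ≥ 8 weeks (≈56 days) ✓ → eligible.
Caregiver Leave — status full-time ✗ (requires part-time, seasonal, or temporary) → not eligible.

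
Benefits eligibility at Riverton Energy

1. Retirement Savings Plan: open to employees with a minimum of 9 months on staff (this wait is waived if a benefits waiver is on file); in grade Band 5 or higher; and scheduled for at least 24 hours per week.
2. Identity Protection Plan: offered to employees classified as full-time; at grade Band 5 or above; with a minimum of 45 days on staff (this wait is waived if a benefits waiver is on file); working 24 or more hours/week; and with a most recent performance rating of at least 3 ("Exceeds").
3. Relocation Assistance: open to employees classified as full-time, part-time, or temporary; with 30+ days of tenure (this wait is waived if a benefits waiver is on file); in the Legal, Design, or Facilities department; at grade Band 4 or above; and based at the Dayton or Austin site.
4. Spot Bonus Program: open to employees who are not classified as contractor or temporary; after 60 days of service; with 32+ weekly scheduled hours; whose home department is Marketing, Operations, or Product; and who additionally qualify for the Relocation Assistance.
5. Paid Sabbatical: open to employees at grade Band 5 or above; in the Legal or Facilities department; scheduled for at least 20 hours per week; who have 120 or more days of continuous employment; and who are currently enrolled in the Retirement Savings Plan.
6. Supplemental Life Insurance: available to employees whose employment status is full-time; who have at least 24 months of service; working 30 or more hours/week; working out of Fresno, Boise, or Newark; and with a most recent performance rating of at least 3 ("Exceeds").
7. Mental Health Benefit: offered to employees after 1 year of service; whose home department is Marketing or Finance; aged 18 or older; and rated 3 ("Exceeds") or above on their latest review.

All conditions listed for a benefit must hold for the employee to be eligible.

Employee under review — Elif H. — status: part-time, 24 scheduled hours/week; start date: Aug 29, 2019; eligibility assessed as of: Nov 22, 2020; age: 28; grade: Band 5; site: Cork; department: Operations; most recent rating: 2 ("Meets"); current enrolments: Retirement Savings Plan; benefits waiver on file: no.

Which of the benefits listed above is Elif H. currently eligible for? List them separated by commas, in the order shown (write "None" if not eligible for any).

Service from Aug 29, 2019 to Nov 22, 2020: 451 days.
Retirement Savings Plan — no waiver, service 451 days ≥ 9 months (≈270 days) ✓; grade Band 5 ≥ Band 5 ✓; 24 hrs/wk ≥ 24 ✓ → eligible.
Identity Protection Plan — status part-time ✗ (requires full-time) → not eligible.
Relocation Assistance — status part-time ✓; no waiver, service 451 days ≥ 30 days ✓; dept Operations ✗ → not eligible.
Spot Bonus Program — status part-time ✓ (not excluded); service 451 days ≥ 60 days ✓; 24 hrs/wk < 32 ✗ → not eligible.
Paid Sabbatical — grade Band 5 ≥ Band 5 ✓; dept Operations ✗ → not eligible.
Supplemental Life Insurance — status part-time ✗ (requires full-time) → not eligible.
Mental Health Benefit — service 451 days ≥ 1 year (≈365 days) ✓; dept Operations ✗ → not eligible.

Retirement Savings Plan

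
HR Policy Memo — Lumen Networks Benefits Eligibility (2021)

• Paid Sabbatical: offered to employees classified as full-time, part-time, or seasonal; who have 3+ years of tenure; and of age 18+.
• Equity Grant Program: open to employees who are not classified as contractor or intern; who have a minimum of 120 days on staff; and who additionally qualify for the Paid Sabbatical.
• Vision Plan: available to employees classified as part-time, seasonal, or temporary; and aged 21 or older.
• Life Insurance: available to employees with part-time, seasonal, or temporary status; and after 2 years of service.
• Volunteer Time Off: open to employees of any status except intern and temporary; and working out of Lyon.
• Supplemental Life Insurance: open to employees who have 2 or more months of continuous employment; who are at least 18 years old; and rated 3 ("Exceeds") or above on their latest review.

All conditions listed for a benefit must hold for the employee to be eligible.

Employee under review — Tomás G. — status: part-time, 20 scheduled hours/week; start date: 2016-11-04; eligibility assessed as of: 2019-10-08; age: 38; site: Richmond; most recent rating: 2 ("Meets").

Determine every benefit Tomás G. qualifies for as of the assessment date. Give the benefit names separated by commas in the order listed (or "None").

Service from 2016-11-04 to 2019-10-08: 1068 days.
Paid Sabbatical — status part-time ✓; service 1068 days < 3 years (≈1095 days) ✗ → not eligible.
Equity Grant Program — status part-time ✓ (not excluded); service 1068 days ≥ 120 days ✓; not eligible for Paid Sabbatical ✗ → not eligible.
Vision Plan — status part-time ✓; age 38 ≥ 21 ✓ → eligible.
Life Insurance — status part-time ✓; service 1068 days ≥ 2 years (≈730 days) ✓ → eligible.
Volunteer Time Off — status part-time ✓ (not excluded); site Richmond ✗ (not Lyon) → not eligible.
Supplemental Life Insurance — service 1068 days ≥ 2 months (≈60 days) ✓; age 38 ≥ 18 ✓; rating 2 < 3 ✗ → not eligible.

Vision Plan, Life Insurance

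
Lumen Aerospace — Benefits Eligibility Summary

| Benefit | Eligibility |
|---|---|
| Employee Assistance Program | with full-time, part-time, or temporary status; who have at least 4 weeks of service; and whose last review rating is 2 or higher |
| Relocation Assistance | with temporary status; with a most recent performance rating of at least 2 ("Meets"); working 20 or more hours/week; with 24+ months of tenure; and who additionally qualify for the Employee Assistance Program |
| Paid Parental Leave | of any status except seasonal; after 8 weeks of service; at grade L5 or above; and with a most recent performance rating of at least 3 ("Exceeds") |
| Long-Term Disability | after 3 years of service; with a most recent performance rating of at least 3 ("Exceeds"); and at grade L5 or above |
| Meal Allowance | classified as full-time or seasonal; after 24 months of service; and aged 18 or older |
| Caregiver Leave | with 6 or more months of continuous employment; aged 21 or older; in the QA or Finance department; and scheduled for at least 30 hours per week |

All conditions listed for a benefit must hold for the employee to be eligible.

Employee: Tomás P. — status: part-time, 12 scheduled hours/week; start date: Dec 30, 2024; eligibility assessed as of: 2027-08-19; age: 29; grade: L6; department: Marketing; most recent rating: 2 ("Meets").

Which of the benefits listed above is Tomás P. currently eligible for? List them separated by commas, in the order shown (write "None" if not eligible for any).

Employee Assistance Program

Service from Dec 30, 2024 to 2027-08-19: 962 days.
Employee Assistance Program — status part-time ✓; service 962 days ≥ 4 weeks (≈28 days) ✓; rating 2 ≥ 2 ✓ → eligible.
Relocation Assistance — status part-time ✗ (requires temporary) → not eligible.
Paid Parental Leave — status part-time ✓ (not excluded); service 962 days ≥ 8 weeks (≈56 days) ✓; grade L6 ≥ L5 ✓; rating 2 < 3 ✗ → not eligible.
Long-Term Disability — service 962 days < 3 years (≈1095 days) ✗ → not eligible.
Meal Allowance — status part-time ✗ (requires full-time or seasonal) → not eligible.
Caregiver Leave — service 962 days ≥ 6 months (≈180 days) ✓; age 29 ≥ 21 ✓; dept Marketing ✗ → not eligible.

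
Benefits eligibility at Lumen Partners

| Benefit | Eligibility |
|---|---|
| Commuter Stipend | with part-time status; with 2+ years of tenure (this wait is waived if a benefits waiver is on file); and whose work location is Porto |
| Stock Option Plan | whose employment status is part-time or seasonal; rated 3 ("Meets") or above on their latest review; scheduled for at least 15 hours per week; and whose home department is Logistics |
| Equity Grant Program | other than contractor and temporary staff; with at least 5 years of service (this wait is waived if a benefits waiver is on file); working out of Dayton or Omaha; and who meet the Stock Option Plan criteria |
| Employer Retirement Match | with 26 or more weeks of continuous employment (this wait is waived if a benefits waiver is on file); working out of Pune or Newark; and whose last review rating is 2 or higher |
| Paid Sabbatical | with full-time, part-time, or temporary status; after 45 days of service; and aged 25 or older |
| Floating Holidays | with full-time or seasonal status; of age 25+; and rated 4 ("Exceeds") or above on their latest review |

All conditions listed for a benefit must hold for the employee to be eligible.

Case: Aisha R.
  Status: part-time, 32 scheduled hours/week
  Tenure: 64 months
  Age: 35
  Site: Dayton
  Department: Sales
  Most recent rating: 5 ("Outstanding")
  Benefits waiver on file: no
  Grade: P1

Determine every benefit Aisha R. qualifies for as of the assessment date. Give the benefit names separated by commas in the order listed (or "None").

Paid Sabbatical

Commuter Stipend — status part-time ✓; no waiver, service 64 months ≥ 2 years (≈730 days) ✓; site Dayton ✗ (not Porto) → not eligible.
Stock Option Plan — status part-time ✓; rating 5 ≥ 3 ✓; 32 hrs/wk ≥ 15 ✓; dept Sales ✗ → not eligible.
Equity Grant Program — status part-time ✓ (not excluded); no waiver, service 64 months ≥ 5 years (≈1825 days) ✓; site Dayton ✓; not eligible for Stock Option Plan ✗ → not eligible.
Employer Retirement Match — no waiver, service 64 months ≥ 26 weeks (≈182 days) ✓; site Dayton ✗ (not Pune or Newark) → not eligible.
Paid Sabbatical — status part-time ✓; service 64 months ≥ 45 days ✓; age 35 ≥ 25 ✓ → eligible.
Floating Holidays — status part-time ✗ (requires full-time or seasonal) → not eligible.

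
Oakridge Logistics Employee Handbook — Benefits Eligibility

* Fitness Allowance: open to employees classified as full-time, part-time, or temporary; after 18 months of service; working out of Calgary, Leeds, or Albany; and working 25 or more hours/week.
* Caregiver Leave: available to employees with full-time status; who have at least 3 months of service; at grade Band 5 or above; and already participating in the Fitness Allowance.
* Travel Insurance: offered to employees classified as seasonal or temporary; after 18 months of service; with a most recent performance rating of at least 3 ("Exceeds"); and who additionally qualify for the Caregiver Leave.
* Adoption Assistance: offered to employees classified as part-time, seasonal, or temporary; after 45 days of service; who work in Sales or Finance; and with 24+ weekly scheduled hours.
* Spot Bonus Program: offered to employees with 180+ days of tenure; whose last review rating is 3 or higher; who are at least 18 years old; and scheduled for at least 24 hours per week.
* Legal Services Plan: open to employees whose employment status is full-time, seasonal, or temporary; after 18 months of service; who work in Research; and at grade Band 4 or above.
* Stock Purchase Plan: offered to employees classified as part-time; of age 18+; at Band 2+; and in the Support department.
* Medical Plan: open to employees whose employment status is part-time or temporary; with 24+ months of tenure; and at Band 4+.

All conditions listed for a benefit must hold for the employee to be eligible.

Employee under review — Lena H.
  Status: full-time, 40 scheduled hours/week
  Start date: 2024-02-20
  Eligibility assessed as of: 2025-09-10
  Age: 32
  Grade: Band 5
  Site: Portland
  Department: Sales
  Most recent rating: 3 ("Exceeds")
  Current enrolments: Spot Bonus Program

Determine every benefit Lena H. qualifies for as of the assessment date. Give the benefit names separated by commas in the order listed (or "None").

Spot Bonus Program

Service from 2024-02-20 to 2025-09-10: 568 days.
Fitness Allowance — status full-time ✓; service 568 days ≥ 18 months (≈540 days) ✓; site Portland ✗ (not Calgary, Leeds, or Albany) → not eligible.
Caregiver Leave — status full-time ✓; service 568 days ≥ 3 months (≈90 days) ✓; grade Band 5 ≥ Band 5 ✓; not enrolled in Fitness Allowance ✗ → not eligible.
Travel Insurance — status full-time ✗ (requires seasonal or temporary) → not eligible.
Adoption Assistance — status full-time ✗ (requires part-time, seasonal, or temporary) → not eligible.
Spot Bonus Program — service 568 days ≥ 180 days ✓; rating 3 ≥ 3 ✓; age 32 ≥ 18 ✓; 40 hrs/wk ≥ 24 ✓ → eligible.
Legal Services Plan — status full-time ✓; service 568 days ≥ 18 months (≈540 days) ✓; dept Sales ✗ → not eligible.
Stock Purchase Plan — status full-time ✗ (requires part-time) → not eligible.
Medical Plan — status full-time ✗ (requires part-time or temporary) → not eligible.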